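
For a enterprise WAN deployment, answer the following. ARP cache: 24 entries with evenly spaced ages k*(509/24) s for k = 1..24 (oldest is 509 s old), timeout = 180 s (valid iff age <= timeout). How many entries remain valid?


Ages are k * 509/24 s for k = 1..24 (spacing = 21.2083 s).
Entry k is valid iff k * 509/24 <= 180 iff k <= 24 * 180 / 509 = 8.4872
n_valid = floor(8.4872) = 8
(n_stale = 24 - 8 = 16)

8


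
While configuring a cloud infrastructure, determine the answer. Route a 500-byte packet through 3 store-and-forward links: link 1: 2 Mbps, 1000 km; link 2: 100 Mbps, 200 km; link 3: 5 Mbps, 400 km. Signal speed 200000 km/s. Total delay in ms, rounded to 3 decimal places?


Packet = 500 bytes = 4000 bits. Store-and-forward: sum (t_trans + t_prop) per link.
Link 1: t_trans = 4000/(2*10^6) s = 2.0000 ms; t_prop = 1000/200000 s = 5.0000 ms; subtotal = 7.0000 ms
Link 2: t_trans = 4000/(100*10^6) s = 0.0400 ms; t_prop = 200/200000 s = 1.0000 ms; subtotal = 1.0400 ms
Link 3: t_trans = 4000/(5*10^6) s = 0.8000 ms; t_prop = 400/200000 s = 2.0000 ms; subtotal = 2.8000 ms
End-to-end = 7.0000 + 1.0400 + 2.8000 = 10.8400 ms -> 10.840 ms (3 dp)

10.840


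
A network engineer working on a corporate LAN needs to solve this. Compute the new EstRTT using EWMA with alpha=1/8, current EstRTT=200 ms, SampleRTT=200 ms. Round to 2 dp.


Given: EstRTT = 200 ms, SampleRTT = 200 ms, alpha = 1/8
New EstRTT = (1 - alpha) * EstRTT + alpha * SampleRTT
(7/8) * 200 = 175
(1/8) * 200 = 25
New EstRTT = 175 + 25 = 200 ms -> 200.00 ms (2 dp)

200.00


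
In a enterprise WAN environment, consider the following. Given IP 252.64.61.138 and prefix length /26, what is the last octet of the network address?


Given: IP = 252.64.61.138, prefix = /26
Subnet mask = 255.255.255.192
Last octet of IP: 138
Last octet of mask: 192
Network last octet = 138 AND 192 = 128

128


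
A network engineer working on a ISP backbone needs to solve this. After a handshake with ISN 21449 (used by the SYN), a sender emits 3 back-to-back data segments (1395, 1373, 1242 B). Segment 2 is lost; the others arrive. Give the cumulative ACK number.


SYN uses sequence number 21449; first data byte = ISN + 1 = 21450.
Segment 1: SEQ = 21450, len = 1395 B, covers [21450, 22844]
Segment 2: SEQ = 22845, len = 1373 B, covers [22845, 24217] [LOST]
Segment 3: SEQ = 24218, len = 1242 B, covers [24218, 25459]
In-order data received: bytes [21450, 22844] (segments 1..1).
Segment 2 missing -> gap begins at byte 22845; later segments buffered out of order.
Cumulative ACK = next expected in-order byte = 21450 + 1395 = 22845

22845


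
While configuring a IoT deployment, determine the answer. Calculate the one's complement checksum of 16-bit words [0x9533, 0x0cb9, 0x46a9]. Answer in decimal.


Given words: [0x9533, 0x0cb9, 0x46a9]
Step 1: Sum all words
Raw sum = 38195 + 3257 + 18089 = 59541
One's complement = ~59541 & 0xFFFF = 5994

5994


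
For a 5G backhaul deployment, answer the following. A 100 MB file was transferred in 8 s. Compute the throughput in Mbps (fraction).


Given: file = 100 MB, time = 8 s
File in Mb = 100 * 8 = 800 Mb
Throughput = 800 / 8 Mbps
Throughput = 100 Mbps

100


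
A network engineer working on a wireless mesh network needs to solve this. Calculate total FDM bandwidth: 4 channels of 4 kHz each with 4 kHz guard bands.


Given: 4 channels, 4 kHz each, guard = 4 kHz
Channel bandwidth = 4 * 4 = 16 kHz
Guard bands = 3 gaps * 4 kHz = 12 kHz
Total = 16 + 12 = 28 kHz

28


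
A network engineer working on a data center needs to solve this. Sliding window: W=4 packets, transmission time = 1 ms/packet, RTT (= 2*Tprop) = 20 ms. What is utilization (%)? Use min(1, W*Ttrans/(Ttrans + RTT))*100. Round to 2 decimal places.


Given: W = 4, Ttrans = 1 ms, RTT = 20 ms (= 2 * Tprop, Tprop = 10 ms)
Cycle time = Ttrans + RTT = 1 + 20 = 21 ms (first packet sent until its ACK returns)
W * Ttrans = 4 * 1 = 4 ms of sending per cycle
W * Ttrans / (Ttrans + RTT) = 4 / 21 = 0.190476
U = min(1, 0.190476) = 0.190476
U% = 19.05%

19.05


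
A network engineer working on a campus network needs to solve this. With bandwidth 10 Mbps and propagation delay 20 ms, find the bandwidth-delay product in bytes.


Given: bandwidth = 10 Mbps, delay = 20 ms
BDP in bits = 10 * 10^6 * 20 / 1000
BDP in bits = 200000
BDP in bytes = 200000 / 8 = 25000

25000


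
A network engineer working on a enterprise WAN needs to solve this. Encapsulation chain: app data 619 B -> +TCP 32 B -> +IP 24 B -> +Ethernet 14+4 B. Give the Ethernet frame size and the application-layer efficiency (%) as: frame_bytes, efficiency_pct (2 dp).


TCP segment = 619 + 32 = 651 B
IP packet = 651 + 24 = 675 B
Ethernet frame = 675 + 14 + 4 = 693 B
Efficiency = app / frame = 619 / 693 = 0.893218 = 89.3218% -> 89.32% (2 dp)

693, 89.32


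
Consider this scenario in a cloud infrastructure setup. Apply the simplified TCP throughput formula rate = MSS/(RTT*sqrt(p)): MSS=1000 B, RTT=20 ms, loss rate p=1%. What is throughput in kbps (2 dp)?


Given: MSS = 1000 bytes, RTT = 20 ms, loss = 1%
RTT in seconds = 20 / 1000 = 0.02
Loss rate = 1% = 0.01
sqrt(loss) = sqrt(0.01) = 0.1
Throughput (bytes/s) = 1000 / (0.02 * 0.1) = 500000.0000
Throughput (kbps) = 500000.0000 * 8 / 1000 = 4000.000000 -> 4000.00 kbps (2 dp)

4000.00


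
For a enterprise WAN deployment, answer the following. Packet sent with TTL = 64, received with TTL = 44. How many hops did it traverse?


Given: initial TTL = 64, received TTL = 44
Hops = initial TTL - received TTL
Hops = 64 - 44 = 20

20


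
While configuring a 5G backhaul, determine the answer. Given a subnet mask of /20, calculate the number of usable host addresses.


Given: subnet mask /20
Host bits = 32 - 20 = 12
Total addresses = 2^12 = 4096
Usable hosts = 4096 - 2 (network + broadcast) = 4094

4094


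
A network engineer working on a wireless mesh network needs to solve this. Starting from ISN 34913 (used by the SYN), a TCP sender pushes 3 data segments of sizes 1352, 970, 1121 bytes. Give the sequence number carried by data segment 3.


The SYN occupies sequence number ISN = 34913, so the first data byte is ISN + 1 = 34914.
SEQ of data segment i = (ISN + 1) + sum of payload sizes of segments 1..i-1.
Segment 1: SEQ = 34914, payload = 1352 bytes
Segment 2: SEQ = 36266, payload = 970 bytes
Segment 3: SEQ = 37236, payload = 1121 bytes
SEQ of segment 3 = 34914 + 1352 + 970 = 37236

37236


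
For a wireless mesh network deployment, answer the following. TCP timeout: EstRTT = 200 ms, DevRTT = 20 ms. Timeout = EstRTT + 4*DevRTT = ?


Given: EstRTT = 200 ms, DevRTT = 20 ms
Timeout = EstRTT + 4 * DevRTT
4 * DevRTT = 4 * 20 = 80
Timeout = 200 + 80 = 280 ms

280


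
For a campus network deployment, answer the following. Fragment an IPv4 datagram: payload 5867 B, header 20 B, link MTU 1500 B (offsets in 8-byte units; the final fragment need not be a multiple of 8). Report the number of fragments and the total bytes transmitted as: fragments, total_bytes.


Max data per non-final fragment = floor((MTU - header)/8)*8 = floor((1500 - 20)/8)*8 = floor(1480/8)*8 = 1480 B
Final fragment needs no 8-byte alignment: it can carry up to MTU - header = 1480 B
Non-final fragments needed = ceil((payload - 1480) / 1480) = ceil(4387/1480) = ceil(2.9642) = 3
Number of fragments = 3 + 1 = 4
Fragment sizes (data): 3 * 1480 B + 1427 B (last, 1427 <= 1480 OK)
Total bytes sent = payload + n_frags * header = 5867 + 4*20 = 5867 + 80 = 5947 B

4, 5947


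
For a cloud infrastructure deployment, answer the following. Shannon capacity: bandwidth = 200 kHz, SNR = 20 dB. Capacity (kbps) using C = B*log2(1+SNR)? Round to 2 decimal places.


Given: B = 200 kHz, SNR = 20 dB
SNR linear = 10^(20/10) = 100
1 + SNR = 101
log2(101) = 6.6582114828
C = 200 * 1000 * 6.6582114828 = 1331642.2966 bps
C = 1331.642297 kbps -> 1331.64 kbps (2 dp)

1331.64


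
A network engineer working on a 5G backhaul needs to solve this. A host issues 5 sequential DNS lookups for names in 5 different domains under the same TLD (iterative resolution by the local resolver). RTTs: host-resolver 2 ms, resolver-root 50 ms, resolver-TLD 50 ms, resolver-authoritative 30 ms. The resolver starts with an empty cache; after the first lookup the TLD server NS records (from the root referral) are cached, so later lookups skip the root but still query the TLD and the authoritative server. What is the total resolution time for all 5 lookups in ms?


Lookup 1 (cold cache): local + root + TLD + auth = 2 + 50 + 50 + 30 = 132 ms
Lookups 2..5 (TLD NS cached -> skip root; new domain -> still ask TLD and auth): local + TLD + auth = 2 + 50 + 30 = 82 ms each
Remaining 4 lookups: 4 * 82 = 328 ms
Total = 132 + 328 = 460 ms

460


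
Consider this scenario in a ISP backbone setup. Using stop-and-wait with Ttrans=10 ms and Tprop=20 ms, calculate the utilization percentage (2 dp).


Given: Ttrans = 10 ms, Tprop = 20 ms
RTT = 2 * Tprop = 2 * 20 = 40 ms
U = Ttrans / (Ttrans + RTT)
U = 10 / (10 + 40)
U = 10 / 50 = 0.2
U% = 20.00%

20.00


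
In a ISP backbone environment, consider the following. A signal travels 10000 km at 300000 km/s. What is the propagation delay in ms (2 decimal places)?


Given: distance = 10000 km, speed = 300000 km/s
Delay = distance / speed = 10000 / 300000 seconds
Delay in ms = 10000 * 1000 / 300000
Delay = 33.3333 ms
Rounded to 2 dp = 33.33 ms

33.33


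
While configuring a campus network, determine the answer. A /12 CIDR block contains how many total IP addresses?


Given: CIDR prefix /12
Host bits = 32 - 12 = 20
Total addresses = 2^20 = 1048576

1048576


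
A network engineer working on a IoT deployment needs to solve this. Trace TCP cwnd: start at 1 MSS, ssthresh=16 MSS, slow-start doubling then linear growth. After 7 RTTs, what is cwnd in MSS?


RTT 0: cwnd = 1 MSS (initial)
RTT 1: cwnd = 2 MSS (slow start, doubled)
RTT 2: cwnd = 4 MSS (slow start, doubled)
RTT 3: cwnd = 8 MSS (slow start, doubled)
RTT 4: cwnd = 16 MSS (slow start, doubled)
RTT 5: cwnd = 17 MSS (congestion avoidance, +1)
RTT 6: cwnd = 18 MSS (congestion avoidance, +1)
RTT 7: cwnd = 19 MSS (congestion avoidance, +1)

19


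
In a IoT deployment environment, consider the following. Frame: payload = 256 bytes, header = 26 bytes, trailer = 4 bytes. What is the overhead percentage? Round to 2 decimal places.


Given: payload = 256 B, header = 26 B, trailer = 4 B
Overhead bytes = header + trailer = 26 + 4 = 30
Total frame = payload + overhead = 256 + 30 = 286
Overhead % = 30 / 286 * 100 = 10.4895% -> 10.49% (2 dp)

10.49


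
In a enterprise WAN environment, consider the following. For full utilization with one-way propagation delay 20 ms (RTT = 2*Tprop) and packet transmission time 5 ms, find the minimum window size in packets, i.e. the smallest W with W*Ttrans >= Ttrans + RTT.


Given: Ttrans = 5 ms, RTT = 40 ms (= 2 * Tprop, Tprop = 20 ms)
Time until first ACK returns = Ttrans + RTT = 5 + 40 = 45 ms
Need W * Ttrans >= Ttrans + RTT  ->  W >= (Ttrans + RTT) / Ttrans
(Ttrans + RTT) / Ttrans = 45 / 5 = 9
W_min = ceil(9) = 9

9


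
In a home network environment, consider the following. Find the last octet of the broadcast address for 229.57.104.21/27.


Given: IP = 229.57.104.21, prefix = /27
Host bits = 32 - 27 = 5
Network last octet = 21 AND mask = 0
Host part size = 2^5 - 1 = 31
Broadcast last octet = 0 OR 31 = 31

31


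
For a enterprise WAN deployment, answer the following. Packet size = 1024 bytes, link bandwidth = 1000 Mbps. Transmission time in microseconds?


Given: packet = 1024 bytes, bandwidth = 1000 Mbps
Packet in bits = 1024 * 8 = 8192 bits
Bandwidth = 1000 * 10^6 = 1000000000 bps
Time = 8192 / 1000000000 seconds
Time in us = 8192 * 10^6 / 1000000000 = 8.192

8.192


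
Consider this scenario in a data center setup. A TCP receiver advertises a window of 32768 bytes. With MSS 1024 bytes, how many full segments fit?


Given: RWND = 32768 bytes, MSS = 1024 bytes
Full segments = floor(RWND / MSS)
Full segments = floor(32768 / 1024)
Full segments = floor(32.0) = 32

32


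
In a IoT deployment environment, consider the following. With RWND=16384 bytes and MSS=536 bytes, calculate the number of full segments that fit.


Given: RWND = 16384 bytes, MSS = 536 bytes
Full segments = floor(RWND / MSS)
Full segments = floor(16384 / 536)
Full segments = floor(30.5672) = 30

30


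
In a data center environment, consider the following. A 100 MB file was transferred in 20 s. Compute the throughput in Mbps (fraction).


Given: file = 100 MB, time = 20 s
File in Mb = 100 * 8 = 800 Mb
Throughput = 800 / 20 Mbps
Throughput = 40 Mbps

40


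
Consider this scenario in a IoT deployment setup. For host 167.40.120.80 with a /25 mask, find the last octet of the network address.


Given: IP = 167.40.120.80, prefix = /25
Subnet mask = 255.255.255.128
Last octet of IP: 80
Last octet of mask: 128
Network last octet = 80 AND 128 = 0

0


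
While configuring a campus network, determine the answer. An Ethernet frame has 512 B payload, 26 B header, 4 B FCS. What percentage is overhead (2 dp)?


Given: payload = 512 B, header = 26 B, trailer = 4 B
Overhead bytes = header + trailer = 26 + 4 = 30
Total frame = payload + overhead = 512 + 30 = 542
Overhead % = 30 / 542 * 100 = 5.5351% -> 5.54% (2 dp)

5.54


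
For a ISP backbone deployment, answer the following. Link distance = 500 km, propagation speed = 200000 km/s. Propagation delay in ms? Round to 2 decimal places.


Given: distance = 500 km, speed = 200000 km/s
Delay = distance / speed = 500 / 200000 seconds
Delay in ms = 500 * 1000 / 200000
Delay = 2.5000 ms
Rounded to 2 dp = 2.50 ms

2.50


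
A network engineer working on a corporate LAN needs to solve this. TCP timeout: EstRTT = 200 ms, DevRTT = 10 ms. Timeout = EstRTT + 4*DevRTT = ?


Given: EstRTT = 200 ms, DevRTT = 10 ms
Timeout = EstRTT + 4 * DevRTT
4 * DevRTT = 4 * 10 = 40
Timeout = 200 + 40 = 240 ms

240


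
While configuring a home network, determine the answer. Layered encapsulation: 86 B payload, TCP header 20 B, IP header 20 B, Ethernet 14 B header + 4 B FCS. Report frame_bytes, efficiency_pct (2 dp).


TCP segment = 86 + 20 = 106 B
IP packet = 106 + 20 = 126 B
Ethernet frame = 126 + 14 + 4 = 144 B
Efficiency = app / frame = 86 / 144 = 0.597222 = 59.7222% -> 59.72% (2 dp)

144, 59.72


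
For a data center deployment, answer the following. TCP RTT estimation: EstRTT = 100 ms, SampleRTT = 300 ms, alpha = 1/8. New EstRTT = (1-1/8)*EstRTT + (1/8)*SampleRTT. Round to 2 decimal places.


Given: EstRTT = 100 ms, SampleRTT = 300 ms, alpha = 1/8
New EstRTT = (1 - alpha) * EstRTT + alpha * SampleRTT
(7/8) * 100 = 87.5
(1/8) * 300 = 37.5
New EstRTT = 87.5 + 37.5 = 125 ms -> 125.00 ms (2 dp)

125.00


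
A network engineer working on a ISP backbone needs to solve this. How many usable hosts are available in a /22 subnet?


Given: subnet mask /22
Host bits = 32 - 22 = 10
Total addresses = 2^10 = 1024
Usable hosts = 1024 - 2 (network + broadcast) = 1022

1022


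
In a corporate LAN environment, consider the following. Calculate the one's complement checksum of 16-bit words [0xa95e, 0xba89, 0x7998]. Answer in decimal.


Given words: [0xa95e, 0xba89, 0x7998]
Step 1: Sum all words
Raw sum = 43358 + 47753 + 31128 = 122239
Step 2: Fold carry: (56703 + 1) = 56704
One's complement = ~56704 & 0xFFFF = 8831

8831


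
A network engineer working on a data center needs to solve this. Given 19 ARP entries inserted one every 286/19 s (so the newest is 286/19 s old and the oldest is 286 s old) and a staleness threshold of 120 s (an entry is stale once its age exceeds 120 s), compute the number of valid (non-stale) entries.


Ages are k * 286/19 s for k = 1..19 (spacing = 15.0526 s).
Entry k is valid iff k * 286/19 <= 120 iff k <= 19 * 120 / 286 = 7.9720
n_valid = floor(7.9720) = 7
(n_stale = 19 - 7 = 12)

7


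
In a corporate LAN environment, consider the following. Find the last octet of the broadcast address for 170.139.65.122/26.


Given: IP = 170.139.65.122, prefix = /26
Host bits = 32 - 26 = 6
Network last octet = 122 AND mask = 64
Host part size = 2^6 - 1 = 63
Broadcast last octet = 64 OR 63 = 127

127


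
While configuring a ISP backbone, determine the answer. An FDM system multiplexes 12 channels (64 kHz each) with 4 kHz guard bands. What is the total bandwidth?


Given: 12 channels, 64 kHz each, guard = 4 kHz
Channel bandwidth = 12 * 64 = 768 kHz
Guard bands = 11 gaps * 4 kHz = 44 kHz
Total = 768 + 44 = 812 kHz

812


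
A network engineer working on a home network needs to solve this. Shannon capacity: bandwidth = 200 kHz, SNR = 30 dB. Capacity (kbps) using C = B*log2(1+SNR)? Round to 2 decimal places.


Given: B = 200 kHz, SNR = 30 dB
SNR linear = 10^(30/10) = 1000
1 + SNR = 1001
log2(1001) = 9.9672262588
C = 200 * 1000 * 9.9672262588 = 1993445.2518 bps
C = 1993.445252 kbps -> 1993.45 kbps (2 dp)

1993.45


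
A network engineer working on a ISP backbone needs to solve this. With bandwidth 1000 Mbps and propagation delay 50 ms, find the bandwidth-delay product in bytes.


Given: bandwidth = 1000 Mbps, delay = 50 ms
BDP in bits = 1000 * 10^6 * 50 / 1000
BDP in bits = 50000000
BDP in bytes = 50000000 / 8 = 6250000

6250000


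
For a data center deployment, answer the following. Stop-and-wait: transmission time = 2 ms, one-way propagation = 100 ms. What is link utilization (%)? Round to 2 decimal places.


Given: Ttrans = 2 ms, Tprop = 100 ms
RTT = 2 * Tprop = 2 * 100 = 200 ms
U = Ttrans / (Ttrans + RTT)
U = 2 / (2 + 200)
U = 2 / 202 = 0.009901
U% = 0.99%

0.99


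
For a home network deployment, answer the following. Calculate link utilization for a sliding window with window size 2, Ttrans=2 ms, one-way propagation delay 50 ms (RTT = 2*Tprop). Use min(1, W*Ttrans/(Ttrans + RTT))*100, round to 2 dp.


Given: W = 2, Ttrans = 2 ms, RTT = 100 ms (= 2 * Tprop, Tprop = 50 ms)
Cycle time = Ttrans + RTT = 2 + 100 = 102 ms (first packet sent until its ACK returns)
W * Ttrans = 2 * 2 = 4 ms of sending per cycle
W * Ttrans / (Ttrans + RTT) = 4 / 102 = 0.039216
U = min(1, 0.039216) = 0.039216
U% = 3.92%

3.92


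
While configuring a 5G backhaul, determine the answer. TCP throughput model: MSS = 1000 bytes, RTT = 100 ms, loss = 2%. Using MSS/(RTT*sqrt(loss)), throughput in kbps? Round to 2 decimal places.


Given: MSS = 1000 bytes, RTT = 100 ms, loss = 2%
RTT in seconds = 100 / 1000 = 0.1
Loss rate = 2% = 0.02
sqrt(loss) = sqrt(0.02) = 0.141421356237
Throughput (bytes/s) = 1000 / (0.1 * 0.141421356237) = 70710.6781
Throughput (kbps) = 70710.6781 * 8 / 1000 = 565.685425 -> 565.69 kbps (2 dp)

565.69


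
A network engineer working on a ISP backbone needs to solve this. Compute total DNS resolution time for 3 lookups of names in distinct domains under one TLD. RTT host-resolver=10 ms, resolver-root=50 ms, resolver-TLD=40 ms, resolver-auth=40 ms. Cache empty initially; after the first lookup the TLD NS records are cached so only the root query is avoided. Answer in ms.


Lookup 1 (cold cache): local + root + TLD + auth = 10 + 50 + 40 + 40 = 140 ms
Lookups 2..3 (TLD NS cached -> skip root; new domain -> still ask TLD and auth): local + TLD + auth = 10 + 40 + 40 = 90 ms each
Remaining 2 lookups: 2 * 90 = 180 ms
Total = 140 + 180 = 320 ms

320


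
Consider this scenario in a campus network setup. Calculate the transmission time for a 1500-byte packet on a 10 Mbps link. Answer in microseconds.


Given: packet = 1500 bytes, bandwidth = 10 Mbps
Packet in bits = 1500 * 8 = 12000 bits
Bandwidth = 10 * 10^6 = 10000000 bps
Time = 12000 / 10000000 seconds
Time in us = 12000 * 10^6 / 10000000 = 1200

1200


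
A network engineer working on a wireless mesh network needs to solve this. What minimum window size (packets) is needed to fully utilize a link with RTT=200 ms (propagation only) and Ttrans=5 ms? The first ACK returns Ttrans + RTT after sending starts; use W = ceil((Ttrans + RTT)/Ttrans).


Given: Ttrans = 5 ms, RTT = 200 ms (= 2 * Tprop, Tprop = 100 ms)
Time until first ACK returns = Ttrans + RTT = 5 + 200 = 205 ms
Need W * Ttrans >= Ttrans + RTT  ->  W >= (Ttrans + RTT) / Ttrans
(Ttrans + RTT) / Ttrans = 205 / 5 = 41
W_min = ceil(41) = 41

41


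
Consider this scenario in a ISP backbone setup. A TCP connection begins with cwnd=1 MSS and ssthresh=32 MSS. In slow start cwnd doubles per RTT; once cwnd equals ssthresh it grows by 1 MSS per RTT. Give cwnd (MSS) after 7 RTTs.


RTT 0: cwnd = 1 MSS (initial)
RTT 1: cwnd = 2 MSS (slow start, doubled)
RTT 2: cwnd = 4 MSS (slow start, doubled)
RTT 3: cwnd = 8 MSS (slow start, doubled)
RTT 4: cwnd = 16 MSS (slow start, doubled)
RTT 5: cwnd = 32 MSS (slow start, doubled)
RTT 6: cwnd = 33 MSS (congestion avoidance, +1)
RTT 7: cwnd = 34 MSS (congestion avoidance, +1)

34


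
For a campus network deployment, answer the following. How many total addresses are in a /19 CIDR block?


Given: CIDR prefix /19
Host bits = 32 - 19 = 13
Total addresses = 2^13 = 8192

8192


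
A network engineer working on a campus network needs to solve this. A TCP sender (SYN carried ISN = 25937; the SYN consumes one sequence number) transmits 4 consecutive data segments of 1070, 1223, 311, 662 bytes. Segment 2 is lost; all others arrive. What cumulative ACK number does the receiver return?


SYN uses sequence number 25937; first data byte = ISN + 1 = 25938.
Segment 1: SEQ = 25938, len = 1070 B, covers [25938, 27007]
Segment 2: SEQ = 27008, len = 1223 B, covers [27008, 28230] [LOST]
Segment 3: SEQ = 28231, len = 311 B, covers [28231, 28541]
Segment 4: SEQ = 28542, len = 662 B, covers [28542, 29203]
In-order data received: bytes [25938, 27007] (segments 1..1).
Segment 2 missing -> gap begins at byte 27008; later segments buffered out of order.
Cumulative ACK = next expected in-order byte = 25938 + 1070 = 27008

27008


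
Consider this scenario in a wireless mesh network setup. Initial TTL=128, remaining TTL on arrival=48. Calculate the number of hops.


Given: initial TTL = 128, received TTL = 48
Hops = initial TTL - received TTL
Hops = 128 - 48 = 80

80


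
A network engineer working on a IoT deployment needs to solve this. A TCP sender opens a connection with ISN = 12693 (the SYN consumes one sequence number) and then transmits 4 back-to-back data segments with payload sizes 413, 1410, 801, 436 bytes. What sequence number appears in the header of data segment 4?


The SYN occupies sequence number ISN = 12693, so the first data byte is ISN + 1 = 12694.
SEQ of data segment i = (ISN + 1) + sum of payload sizes of segments 1..i-1.
Segment 1: SEQ = 12694, payload = 413 bytes
Segment 2: SEQ = 13107, payload = 1410 bytes
Segment 3: SEQ = 14517, payload = 801 bytes
Segment 4: SEQ = 15318, payload = 436 bytes
SEQ of segment 4 = 12694 + 413 + 1410 + 801 = 15318

15318


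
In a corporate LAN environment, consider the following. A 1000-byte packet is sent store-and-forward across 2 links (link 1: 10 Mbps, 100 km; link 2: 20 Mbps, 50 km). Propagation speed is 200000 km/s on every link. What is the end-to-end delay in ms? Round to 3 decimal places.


Packet = 1000 bytes = 8000 bits. Store-and-forward: sum (t_trans + t_prop) per link.
Link 1: t_trans = 8000/(10*10^6) s = 0.8000 ms; t_prop = 100/200000 s = 0.5000 ms; subtotal = 1.3000 ms
Link 2: t_trans = 8000/(20*10^6) s = 0.4000 ms; t_prop = 50/200000 s = 0.2500 ms; subtotal = 0.6500 ms
End-to-end = 1.3000 + 0.6500 = 1.9500 ms -> 1.950 ms (3 dp)

1.950


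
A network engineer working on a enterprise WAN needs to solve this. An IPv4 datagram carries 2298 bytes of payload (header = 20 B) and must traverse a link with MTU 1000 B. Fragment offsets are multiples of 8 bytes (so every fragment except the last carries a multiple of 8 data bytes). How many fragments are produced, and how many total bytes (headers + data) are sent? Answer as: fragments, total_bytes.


Max data per non-final fragment = floor((MTU - header)/8)*8 = floor((1000 - 20)/8)*8 = floor(980/8)*8 = 976 B
Final fragment needs no 8-byte alignment: it can carry up to MTU - header = 980 B
Non-final fragments needed = ceil((payload - 980) / 976) = ceil(1318/976) = ceil(1.3504) = 2
Number of fragments = 2 + 1 = 3
Fragment sizes (data): 2 * 976 B + 346 B (last, 346 <= 980 OK)
Total bytes sent = payload + n_frags * header = 2298 + 3*20 = 2298 + 60 = 2358 B

3, 2358


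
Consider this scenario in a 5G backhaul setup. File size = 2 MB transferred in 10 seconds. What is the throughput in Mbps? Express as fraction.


Given: file = 2 MB, time = 10 s
File in Mb = 2 * 8 = 16 Mb
Throughput = 16 / 10 Mbps
Throughput = 8/5 Mbps

8/5


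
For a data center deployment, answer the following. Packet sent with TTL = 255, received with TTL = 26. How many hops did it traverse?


Given: initial TTL = 255, received TTL = 26
Hops = initial TTL - received TTL
Hops = 255 - 26 = 229

229


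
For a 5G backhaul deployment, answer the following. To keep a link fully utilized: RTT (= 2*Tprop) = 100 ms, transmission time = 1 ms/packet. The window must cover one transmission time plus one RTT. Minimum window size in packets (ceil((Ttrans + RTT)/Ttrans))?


Given: Ttrans = 1 ms, RTT = 100 ms (= 2 * Tprop, Tprop = 50 ms)
Time until first ACK returns = Ttrans + RTT = 1 + 100 = 101 ms
Need W * Ttrans >= Ttrans + RTT  ->  W >= (Ttrans + RTT) / Ttrans
(Ttrans + RTT) / Ttrans = 101 / 1 = 101
W_min = ceil(101) = 101

101


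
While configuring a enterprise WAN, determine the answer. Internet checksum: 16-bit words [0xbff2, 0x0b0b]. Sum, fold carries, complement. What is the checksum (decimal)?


Given words: [0xbff2, 0x0b0b]
Step 1: Sum all words
Raw sum = 49138 + 2827 = 51965
One's complement = ~51965 & 0xFFFF = 13570

13570


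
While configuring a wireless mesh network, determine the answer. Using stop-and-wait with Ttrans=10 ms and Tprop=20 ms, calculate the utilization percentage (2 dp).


Given: Ttrans = 10 ms, Tprop = 20 ms
RTT = 2 * Tprop = 2 * 20 = 40 ms
U = Ttrans / (Ttrans + RTT)
U = 10 / (10 + 40)
U = 10 / 50 = 0.2
U% = 20.00%

20.00


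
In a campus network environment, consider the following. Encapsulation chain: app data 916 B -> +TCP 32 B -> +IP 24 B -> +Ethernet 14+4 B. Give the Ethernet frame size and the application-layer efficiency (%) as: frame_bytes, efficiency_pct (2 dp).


TCP segment = 916 + 32 = 948 B
IP packet = 948 + 24 = 972 B
Ethernet frame = 972 + 14 + 4 = 990 B
Efficiency = app / frame = 916 / 990 = 0.925253 = 92.5253% -> 92.53% (2 dp)

990, 92.53


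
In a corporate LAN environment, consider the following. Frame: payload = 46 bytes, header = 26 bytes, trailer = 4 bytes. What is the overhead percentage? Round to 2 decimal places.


Given: payload = 46 B, header = 26 B, trailer = 4 B
Overhead bytes = header + trailer = 26 + 4 = 30
Total frame = payload + overhead = 46 + 30 = 76
Overhead % = 30 / 76 * 100 = 39.4737% -> 39.47% (2 dp)

39.47


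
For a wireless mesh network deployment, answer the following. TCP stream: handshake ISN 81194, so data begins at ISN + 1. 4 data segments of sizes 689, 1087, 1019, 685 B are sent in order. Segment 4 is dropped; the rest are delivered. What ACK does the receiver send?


SYN uses sequence number 81194; first data byte = ISN + 1 = 81195.
Segment 1: SEQ = 81195, len = 689 B, covers [81195, 81883]
Segment 2: SEQ = 81884, len = 1087 B, covers [81884, 82970]
Segment 3: SEQ = 82971, len = 1019 B, covers [82971, 83989]
Segment 4: SEQ = 83990, len = 685 B, covers [83990, 84674] [LOST]
In-order data received: bytes [81195, 83989] (segments 1..3).
Segment 4 missing -> gap begins at byte 83990.
Cumulative ACK = next expected in-order byte = 81195 + 689 + 1087 + 1019 = 83990

83990


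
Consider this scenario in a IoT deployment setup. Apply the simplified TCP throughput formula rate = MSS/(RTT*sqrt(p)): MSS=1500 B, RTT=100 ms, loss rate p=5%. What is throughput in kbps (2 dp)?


Given: MSS = 1500 bytes, RTT = 100 ms, loss = 5%
RTT in seconds = 100 / 1000 = 0.1
Loss rate = 5% = 0.05
sqrt(loss) = sqrt(0.05) = 0.223606797750
Throughput (bytes/s) = 1500 / (0.1 * 0.223606797750) = 67082.0393
Throughput (kbps) = 67082.0393 * 8 / 1000 = 536.656315 -> 536.66 kbps (2 dp)

536.66


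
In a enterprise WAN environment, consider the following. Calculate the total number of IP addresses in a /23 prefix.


Given: CIDR prefix /23
Host bits = 32 - 23 = 9
Total addresses = 2^9 = 512

512


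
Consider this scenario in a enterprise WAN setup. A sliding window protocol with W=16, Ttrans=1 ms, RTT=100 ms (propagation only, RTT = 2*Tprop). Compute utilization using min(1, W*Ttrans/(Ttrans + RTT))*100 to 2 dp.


Given: W = 16, Ttrans = 1 ms, RTT = 100 ms (= 2 * Tprop, Tprop = 50 ms)
Cycle time = Ttrans + RTT = 1 + 100 = 101 ms (first packet sent until its ACK returns)
W * Ttrans = 16 * 1 = 16 ms of sending per cycle
W * Ttrans / (Ttrans + RTT) = 16 / 101 = 0.158416
U = min(1, 0.158416) = 0.158416
U% = 15.84%

15.84


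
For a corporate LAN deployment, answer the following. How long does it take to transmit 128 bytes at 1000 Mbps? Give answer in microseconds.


Given: packet = 128 bytes, bandwidth = 1000 Mbps
Packet in bits = 128 * 8 = 1024 bits
Bandwidth = 1000 * 10^6 = 1000000000 bps
Time = 1024 / 1000000000 seconds
Time in us = 1024 * 10^6 / 1000000000 = 1.024

1.024


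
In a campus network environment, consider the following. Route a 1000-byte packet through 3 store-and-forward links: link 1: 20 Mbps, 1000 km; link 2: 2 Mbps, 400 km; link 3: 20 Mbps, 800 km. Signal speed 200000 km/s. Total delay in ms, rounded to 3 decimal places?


Packet = 1000 bytes = 8000 bits. Store-and-forward: sum (t_trans + t_prop) per link.
Link 1: t_trans = 8000/(20*10^6) s = 0.4000 ms; t_prop = 1000/200000 s = 5.0000 ms; subtotal = 5.4000 ms
Link 2: t_trans = 8000/(2*10^6) s = 4.0000 ms; t_prop = 400/200000 s = 2.0000 ms; subtotal = 6.0000 ms
Link 3: t_trans = 8000/(20*10^6) s = 0.4000 ms; t_prop = 800/200000 s = 4.0000 ms; subtotal = 4.4000 ms
End-to-end = 5.4000 + 6.0000 + 4.4000 = 15.8000 ms -> 15.800 ms (3 dp)

15.800


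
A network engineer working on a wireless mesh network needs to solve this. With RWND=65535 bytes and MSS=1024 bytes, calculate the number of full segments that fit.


Given: RWND = 65535 bytes, MSS = 1024 bytes
Full segments = floor(RWND / MSS)
Full segments = floor(65535 / 1024)
Full segments = floor(63.999) = 63

63


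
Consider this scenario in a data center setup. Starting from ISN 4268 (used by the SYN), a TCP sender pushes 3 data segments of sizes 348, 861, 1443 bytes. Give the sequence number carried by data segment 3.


The SYN occupies sequence number ISN = 4268, so the first data byte is ISN + 1 = 4269.
SEQ of data segment i = (ISN + 1) + sum of payload sizes of segments 1..i-1.
Segment 1: SEQ = 4269, payload = 348 bytes
Segment 2: SEQ = 4617, payload = 861 bytes
Segment 3: SEQ = 5478, payload = 1443 bytes
SEQ of segment 3 = 4269 + 348 + 861 = 5478

5478


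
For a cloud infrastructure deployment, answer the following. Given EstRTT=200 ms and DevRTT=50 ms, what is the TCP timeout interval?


Given: EstRTT = 200 ms, DevRTT = 50 ms
Timeout = EstRTT + 4 * DevRTT
4 * DevRTT = 4 * 50 = 200
Timeout = 200 + 200 = 400 ms

400


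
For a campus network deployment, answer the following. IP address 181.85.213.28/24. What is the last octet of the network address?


Given: IP = 181.85.213.28, prefix = /24
Subnet mask = 255.255.255.0
Last octet of IP: 28
Last octet of mask: 0
Network last octet = 28 AND 0 = 0

0


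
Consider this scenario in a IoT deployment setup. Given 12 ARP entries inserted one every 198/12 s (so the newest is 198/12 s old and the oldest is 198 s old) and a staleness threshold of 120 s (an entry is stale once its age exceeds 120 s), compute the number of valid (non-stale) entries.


Ages are k * 198/12 s for k = 1..12 (spacing = 16.5000 s).
Entry k is valid iff k * 198/12 <= 120 iff k <= 12 * 120 / 198 = 7.2727
n_valid = floor(7.2727) = 7
(n_stale = 12 - 7 = 5)

7


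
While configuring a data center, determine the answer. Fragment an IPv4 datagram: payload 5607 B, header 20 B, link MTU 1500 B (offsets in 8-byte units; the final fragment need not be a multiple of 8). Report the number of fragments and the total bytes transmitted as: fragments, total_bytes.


Max data per non-final fragment = floor((MTU - header)/8)*8 = floor((1500 - 20)/8)*8 = floor(1480/8)*8 = 1480 B
Final fragment needs no 8-byte alignment: it can carry up to MTU - header = 1480 B
Non-final fragments needed = ceil((payload - 1480) / 1480) = ceil(4127/1480) = ceil(2.7885) = 3
Number of fragments = 3 + 1 = 4
Fragment sizes (data): 3 * 1480 B + 1167 B (last, 1167 <= 1480 OK)
Total bytes sent = payload + n_frags * header = 5607 + 4*20 = 5607 + 80 = 5687 B

4, 5687


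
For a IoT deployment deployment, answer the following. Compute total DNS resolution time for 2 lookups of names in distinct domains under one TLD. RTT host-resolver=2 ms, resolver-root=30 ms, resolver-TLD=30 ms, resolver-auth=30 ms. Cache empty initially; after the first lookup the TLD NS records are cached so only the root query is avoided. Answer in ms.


Lookup 1 (cold cache): local + root + TLD + auth = 2 + 30 + 30 + 30 = 92 ms
Lookups 2..2 (TLD NS cached -> skip root; new domain -> still ask TLD and auth): local + TLD + auth = 2 + 30 + 30 = 62 ms each
Remaining 1 lookups: 1 * 62 = 62 ms
Total = 92 + 62 = 154 ms

154


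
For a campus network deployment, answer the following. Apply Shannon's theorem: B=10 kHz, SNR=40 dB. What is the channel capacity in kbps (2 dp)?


Given: B = 10 kHz, SNR = 40 dB
SNR linear = 10^(40/10) = 10000
1 + SNR = 10001
log2(10001) = 13.2878566418
C = 10 * 1000 * 13.2878566418 = 132878.5664 bps
C = 132.878566 kbps -> 132.88 kbps (2 dp)

132.88


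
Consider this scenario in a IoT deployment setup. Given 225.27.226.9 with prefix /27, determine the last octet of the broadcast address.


Given: IP = 225.27.226.9, prefix = /27
Host bits = 32 - 27 = 5
Network last octet = 9 AND mask = 0
Host part size = 2^5 - 1 = 31
Broadcast last octet = 0 OR 31 = 31

31


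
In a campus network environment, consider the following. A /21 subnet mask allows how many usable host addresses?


Given: subnet mask /21
Host bits = 32 - 21 = 11
Total addresses = 2^11 = 2048
Usable hosts = 2048 - 2 (network + broadcast) = 2046

2046


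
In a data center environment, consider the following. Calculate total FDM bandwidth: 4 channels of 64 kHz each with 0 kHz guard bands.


Given: 4 channels, 64 kHz each, guard = 0 kHz
Channel bandwidth = 4 * 64 = 256 kHz
Guard bands = 3 gaps * 0 kHz = 0 kHz
Total = 256 + 0 = 256 kHz

256


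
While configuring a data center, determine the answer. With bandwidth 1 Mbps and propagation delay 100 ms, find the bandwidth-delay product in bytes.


Given: bandwidth = 1 Mbps, delay = 100 ms
BDP in bits = 1 * 10^6 * 100 / 1000
BDP in bits = 100000
BDP in bytes = 100000 / 8 = 12500

12500


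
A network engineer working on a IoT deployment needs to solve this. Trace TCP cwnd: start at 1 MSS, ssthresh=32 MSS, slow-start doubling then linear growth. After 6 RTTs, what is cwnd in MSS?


RTT 0: cwnd = 1 MSS (initial)
RTT 1: cwnd = 2 MSS (slow start, doubled)
RTT 2: cwnd = 4 MSS (slow start, doubled)
RTT 3: cwnd = 8 MSS (slow start, doubled)
RTT 4: cwnd = 16 MSS (slow start, doubled)
RTT 5: cwnd = 32 MSS (slow start, doubled)
RTT 6: cwnd = 33 MSS (congestion avoidance, +1)

33


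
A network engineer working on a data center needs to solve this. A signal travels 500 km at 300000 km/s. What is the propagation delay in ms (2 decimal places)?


Given: distance = 500 km, speed = 300000 km/s
Delay = distance / speed = 500 / 300000 seconds
Delay in ms = 500 * 1000 / 300000
Delay = 1.6667 ms
Rounded to 2 dp = 1.67 ms

1.67


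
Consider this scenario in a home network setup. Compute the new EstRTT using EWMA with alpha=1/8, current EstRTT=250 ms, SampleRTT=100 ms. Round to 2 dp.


Given: EstRTT = 250 ms, SampleRTT = 100 ms, alpha = 1/8
New EstRTT = (1 - alpha) * EstRTT + alpha * SampleRTT
(7/8) * 250 = 218.75
(1/8) * 100 = 12.5
New EstRTT = 218.75 + 12.5 = 231.25 ms -> 231.25 ms (2 dp)

231.25


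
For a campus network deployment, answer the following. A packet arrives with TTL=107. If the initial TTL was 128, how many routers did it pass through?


Given: initial TTL = 128, received TTL = 107
Hops = initial TTL - received TTL
Hops = 128 - 107 = 21

21


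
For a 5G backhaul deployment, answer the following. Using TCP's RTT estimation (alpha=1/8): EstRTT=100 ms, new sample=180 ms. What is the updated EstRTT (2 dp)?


Given: EstRTT = 100 ms, SampleRTT = 180 ms, alpha = 1/8
New EstRTT = (1 - alpha) * EstRTT + alpha * SampleRTT
(7/8) * 100 = 87.5
(1/8) * 180 = 22.5
New EstRTT = 87.5 + 22.5 = 110 ms -> 110.00 ms (2 dp)

110.00


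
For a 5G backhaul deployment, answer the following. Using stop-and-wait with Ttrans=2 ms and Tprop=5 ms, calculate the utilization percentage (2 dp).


Given: Ttrans = 2 ms, Tprop = 5 ms
RTT = 2 * Tprop = 2 * 5 = 10 ms
U = Ttrans / (Ttrans + RTT)
U = 2 / (2 + 10)
U = 2 / 12 = 0.166667
U% = 16.67%

16.67


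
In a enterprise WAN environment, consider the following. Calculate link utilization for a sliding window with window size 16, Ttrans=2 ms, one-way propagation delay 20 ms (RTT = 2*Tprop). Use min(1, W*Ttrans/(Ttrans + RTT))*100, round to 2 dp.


Given: W = 16, Ttrans = 2 ms, RTT = 40 ms (= 2 * Tprop, Tprop = 20 ms)
Cycle time = Ttrans + RTT = 2 + 40 = 42 ms (first packet sent until its ACK returns)
W * Ttrans = 16 * 2 = 32 ms of sending per cycle
W * Ttrans / (Ttrans + RTT) = 32 / 42 = 0.761905
U = min(1, 0.761905) = 0.761905
U% = 76.19%

76.19


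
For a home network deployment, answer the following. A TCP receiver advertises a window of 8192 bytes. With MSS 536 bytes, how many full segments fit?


Given: RWND = 8192 bytes, MSS = 536 bytes
Full segments = floor(RWND / MSS)
Full segments = floor(8192 / 536)
Full segments = floor(15.2836) = 15

15


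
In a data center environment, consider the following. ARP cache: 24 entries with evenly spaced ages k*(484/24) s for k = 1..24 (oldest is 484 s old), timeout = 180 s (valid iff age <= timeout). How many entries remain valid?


Ages are k * 484/24 s for k = 1..24 (spacing = 20.1667 s).
Entry k is valid iff k * 484/24 <= 180 iff k <= 24 * 180 / 484 = 8.9256
n_valid = floor(8.9256) = 8
(n_stale = 24 - 8 = 16)

8


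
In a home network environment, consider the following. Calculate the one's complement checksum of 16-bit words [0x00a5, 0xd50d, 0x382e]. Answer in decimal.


Given words: [0x00a5, 0xd50d, 0x382e]
Step 1: Sum all words
Raw sum = 165 + 54541 + 14382 = 69088
Step 2: Fold carry: (3552 + 1) = 3553
One's complement = ~3553 & 0xFFFF = 61982

61982


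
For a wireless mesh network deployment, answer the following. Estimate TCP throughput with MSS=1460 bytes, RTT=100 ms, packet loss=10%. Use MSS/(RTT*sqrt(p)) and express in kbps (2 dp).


Given: MSS = 1460 bytes, RTT = 100 ms, loss = 10%
RTT in seconds = 100 / 1000 = 0.1
Loss rate = 10% = 0.1
sqrt(loss) = sqrt(0.1) = 0.316227766017
Throughput (bytes/s) = 1460 / (0.1 * 0.316227766017) = 46169.2538
Throughput (kbps) = 46169.2538 * 8 / 1000 = 369.354031 -> 369.35 kbps (2 dp)

369.35


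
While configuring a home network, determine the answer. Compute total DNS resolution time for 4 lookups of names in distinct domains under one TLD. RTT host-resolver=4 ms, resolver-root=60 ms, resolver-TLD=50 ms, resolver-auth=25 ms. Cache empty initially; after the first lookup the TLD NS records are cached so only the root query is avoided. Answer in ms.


Lookup 1 (cold cache): local + root + TLD + auth = 4 + 60 + 50 + 25 = 139 ms
Lookups 2..4 (TLD NS cached -> skip root; new domain -> still ask TLD and auth): local + TLD + auth = 4 + 50 + 25 = 79 ms each
Remaining 3 lookups: 3 * 79 = 237 ms
Total = 139 + 237 = 376 ms

376


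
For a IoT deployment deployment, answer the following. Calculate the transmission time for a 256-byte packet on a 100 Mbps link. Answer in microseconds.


Given: packet = 256 bytes, bandwidth = 100 Mbps
Packet in bits = 256 * 8 = 2048 bits
Bandwidth = 100 * 10^6 = 100000000 bps
Time = 2048 / 100000000 seconds
Time in us = 2048 * 10^6 / 100000000 = 20.48

20.48
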